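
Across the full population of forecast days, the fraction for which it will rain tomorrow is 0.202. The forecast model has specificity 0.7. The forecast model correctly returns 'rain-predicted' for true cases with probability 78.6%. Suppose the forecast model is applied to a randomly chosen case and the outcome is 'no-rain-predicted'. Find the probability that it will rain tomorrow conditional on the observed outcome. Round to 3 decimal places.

Let H be the event that it will rain tomorrow. P(H) = 0.202, so P(¬H) = 0.798. With E the 'no-rain-predicted' result, P(E|H) = 0.214 and P(E|¬H) = 0.7.
P(E) = 0.214·0.202 + 0.7·0.798 = 0.043228 + 0.55860 = 0.60183.
By Bayes' theorem, P(H|E) = 0.043228 / 0.60183 = 0.072.

P(H | E) ≈ 0.072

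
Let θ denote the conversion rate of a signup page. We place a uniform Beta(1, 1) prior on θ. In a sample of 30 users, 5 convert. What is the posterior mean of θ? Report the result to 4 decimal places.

The binomial likelihood is conjugate to the Beta prior: with 5 successes and 25 failures, the posterior is Beta(1+5, 1+25) = Beta(6, 26).
E[θ | data] = 6/(6+26) = 0.1875.

Posterior mean ≈ 0.1875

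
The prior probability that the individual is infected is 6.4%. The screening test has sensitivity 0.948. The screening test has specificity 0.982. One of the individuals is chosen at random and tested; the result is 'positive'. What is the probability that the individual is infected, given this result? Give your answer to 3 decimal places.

Write H for 'the individual is infected'. Prior odds H:¬H = 0.064/0.936 = 0.068376. For the 'positive' outcome, the likelihood ratio is 0.948/0.018 = 52.667.
Posterior odds = 0.068376 × 52.667 = 3.6011, so P(H|E) = 3.6011/(1+3.6011) = 0.783.

P(H | E) ≈ 0.783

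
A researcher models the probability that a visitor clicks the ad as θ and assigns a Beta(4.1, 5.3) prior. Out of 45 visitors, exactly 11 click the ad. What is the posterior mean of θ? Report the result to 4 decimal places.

Posterior mean ≈ 0.2776

Observing 11 successes and 34 failures updates Beta(4.1, 5.3) by adding the success and failure counts to the two shape parameters: α = 4.1+11 = 15.1, β = 5.3+34 = 39.3.
E[θ | data] = 15.1/(15.1+39.3) = 0.2776.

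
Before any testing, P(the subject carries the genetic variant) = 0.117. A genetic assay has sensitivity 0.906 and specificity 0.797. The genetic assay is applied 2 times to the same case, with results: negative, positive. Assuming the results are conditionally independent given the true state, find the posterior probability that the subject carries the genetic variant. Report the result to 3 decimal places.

Posterior P(H) ≈ 0.065

Let H be the event that the subject carries the genetic variant; start with P(H) = 0.117. P('positive'|H) = 0.906, P('positive'|¬H) = 0.203.
Update on result 1 ('negative'): P(H) ← 0.094·0.1170 / (0.094·0.1170 + 0.797·0.8830) = 0.010998/0.71475 = 0.0154.
Update on result 2 ('positive'): P(H) ← 0.906·0.0154 / (0.906·0.0154 + 0.203·0.9846) = 0.013941/0.21382 = 0.0652.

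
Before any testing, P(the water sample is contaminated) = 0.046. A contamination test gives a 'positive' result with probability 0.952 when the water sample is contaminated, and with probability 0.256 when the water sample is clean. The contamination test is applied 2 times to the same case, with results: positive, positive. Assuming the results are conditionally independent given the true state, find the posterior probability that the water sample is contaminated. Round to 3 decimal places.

With H the event that the water sample is contaminated, the joint likelihood of the observed sequence is P(data|H) = 0.952·0.952 = 0.90630 and P(data|¬H) = 0.256·0.256 = 0.065536.
Bayes: P(H|data) = 0.046·0.90630 / (0.046·0.90630 + 0.954·0.065536) = 0.041690/0.10421 = 0.4001.

Posterior P(H) ≈ 0.400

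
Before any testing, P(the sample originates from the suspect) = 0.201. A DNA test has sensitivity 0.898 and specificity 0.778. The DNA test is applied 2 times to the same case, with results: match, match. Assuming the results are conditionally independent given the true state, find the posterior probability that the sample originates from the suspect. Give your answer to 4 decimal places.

Let H be the event that the sample originates from the suspect; start with P(H) = 0.201. P('match'|H) = 0.898, P('match'|¬H) = 0.222.
Update on result 1 ('match'): P(H) ← 0.898·0.2010 / (0.898·0.2010 + 0.222·0.7990) = 0.18050/0.35788 = 0.5044.
Update on result 2 ('match'): P(H) ← 0.898·0.5044 / (0.898·0.5044 + 0.222·0.4956) = 0.45291/0.56295 = 0.8045.

Posterior P(H) ≈ 0.8045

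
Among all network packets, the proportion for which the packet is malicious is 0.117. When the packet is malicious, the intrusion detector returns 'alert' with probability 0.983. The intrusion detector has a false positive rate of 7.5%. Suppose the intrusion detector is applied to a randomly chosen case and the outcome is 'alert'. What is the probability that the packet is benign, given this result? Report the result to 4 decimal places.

Let H be the event that the packet is malicious. P(H) = 0.117, so P(¬H) = 0.883. With E the 'alert' result, P(E|H) = 0.983 and P(E|¬H) = 0.075.
P(E) = 0.983·0.117 + 0.075·0.883 = 0.11501 + 0.066225 = 0.18124.
By Bayes' theorem, P(H|E) = 0.11501 / 0.18124 = 0.6346. Hence P(¬H|E) = 1 − 0.6346 = 0.3654.

P(¬H | E) ≈ 0.3654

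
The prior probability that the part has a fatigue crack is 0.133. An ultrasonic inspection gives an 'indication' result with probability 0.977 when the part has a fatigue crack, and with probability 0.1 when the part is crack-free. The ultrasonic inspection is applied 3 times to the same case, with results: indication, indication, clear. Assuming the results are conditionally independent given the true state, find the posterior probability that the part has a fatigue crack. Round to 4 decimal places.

Posterior P(H) ≈ 0.2723

With H the event that the part has a fatigue crack, the joint likelihood of the observed sequence is P(data|H) = 0.977·0.977·0.023 = 0.021954 and P(data|¬H) = 0.1·0.1·0.9 = 0.0090000.
Bayes: P(H|data) = 0.133·0.021954 / (0.133·0.021954 + 0.867·0.0090000) = 0.0029199/0.010723 = 0.2723.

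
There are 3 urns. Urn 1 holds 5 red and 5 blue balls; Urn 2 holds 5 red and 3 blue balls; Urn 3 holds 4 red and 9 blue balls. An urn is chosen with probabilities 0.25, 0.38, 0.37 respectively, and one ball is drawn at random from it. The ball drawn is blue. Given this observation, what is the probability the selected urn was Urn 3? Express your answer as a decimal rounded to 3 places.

Tabulate prior·likelihood by source: [1] prior 0.25, lik 0.5, product 0.1250; [2] prior 0.38, lik 0.375, product 0.1425; [3] prior 0.37, lik 0.6923, product 0.2562.
Normalizing constant = 0.52365; the posterior for Urn 3 is its product over the sum, 0.2562/0.52365 = 0.489.

Posterior probability ≈ 0.489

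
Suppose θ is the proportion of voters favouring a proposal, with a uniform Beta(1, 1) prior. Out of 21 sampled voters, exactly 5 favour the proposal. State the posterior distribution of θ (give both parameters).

Observing 5 successes and 16 failures updates Beta(1, 1) by adding the success and failure counts to the two shape parameters: α = 1+5 = 6, β = 1+16 = 17.

Posterior: Beta(6, 17)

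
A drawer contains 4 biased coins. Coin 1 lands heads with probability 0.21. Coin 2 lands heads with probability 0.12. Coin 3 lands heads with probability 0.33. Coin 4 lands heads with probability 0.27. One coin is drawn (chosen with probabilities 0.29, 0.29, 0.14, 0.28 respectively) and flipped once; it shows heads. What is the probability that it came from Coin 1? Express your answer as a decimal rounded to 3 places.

Posterior probability ≈ 0.280

P(heads|C1) = 0.21; P(heads|C2) = 0.12; P(heads|C3) = 0.33; P(heads|C4) = 0.27.
Prior × likelihood for each source: 0.29·0.21=0.06090, 0.29·0.12=0.03480, 0.14·0.33=0.04620, 0.28·0.27=0.07560. Summing gives P(heads) = 0.21750.
P(Coin 1 | heads) = 0.06090 / 0.21750 = 0.280.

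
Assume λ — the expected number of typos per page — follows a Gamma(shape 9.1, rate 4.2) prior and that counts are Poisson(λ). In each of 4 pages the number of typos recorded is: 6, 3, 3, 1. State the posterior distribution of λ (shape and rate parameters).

The Poisson likelihood adds the total count to the shape and the number of exposure periods to the rate. Here ∑xᵢ = 13 and n = 4, so shape 9.1→22.1 and rate 4.2→8.2.

Posterior: Gamma(shape=22.1, rate=8.2)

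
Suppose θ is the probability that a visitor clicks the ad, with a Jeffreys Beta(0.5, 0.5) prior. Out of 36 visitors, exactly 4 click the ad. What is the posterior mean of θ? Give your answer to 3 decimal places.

Posterior mean ≈ 0.122

Observing 4 successes and 32 failures updates Beta(0.5, 0.5) by adding the success and failure counts to the two shape parameters: α = 0.5+4 = 4.5, β = 0.5+32 = 32.5.
Posterior mean = α/(α+β) = 4.5/37 = 0.122.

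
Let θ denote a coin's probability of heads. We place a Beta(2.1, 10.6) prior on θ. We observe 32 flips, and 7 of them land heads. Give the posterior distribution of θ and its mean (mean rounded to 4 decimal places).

Posterior: Beta(9.1, 35.6); mean ≈ 0.2036

Observing 7 successes and 25 failures updates Beta(2.1, 10.6) by adding the success and failure counts to the two shape parameters: α = 2.1+7 = 9.1, β = 10.6+25 = 35.6.
E[θ | data] = 9.1/(9.1+35.6) = 0.2036.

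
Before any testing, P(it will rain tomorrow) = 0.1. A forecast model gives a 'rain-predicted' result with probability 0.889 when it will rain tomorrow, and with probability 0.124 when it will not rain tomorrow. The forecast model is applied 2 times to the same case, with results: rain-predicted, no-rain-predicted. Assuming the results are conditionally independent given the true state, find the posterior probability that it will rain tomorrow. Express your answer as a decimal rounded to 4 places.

Let H be the event that it will rain tomorrow; start with P(H) = 0.1. P('rain-predicted'|H) = 0.889, P('rain-predicted'|¬H) = 0.124.
Update on result 1 ('rain-predicted'): P(H) ← 0.889·0.1000 / (0.889·0.1000 + 0.124·0.9000) = 0.088900/0.20050 = 0.4434.
Update on result 2 ('no-rain-predicted'): P(H) ← 0.111·0.4434 / (0.111·0.4434 + 0.876·0.5566) = 0.049216/0.53681 = 0.0917.

Posterior P(H) ≈ 0.0917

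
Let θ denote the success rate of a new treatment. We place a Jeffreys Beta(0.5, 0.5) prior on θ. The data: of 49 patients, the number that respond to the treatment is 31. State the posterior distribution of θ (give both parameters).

Posterior: Beta(31.5, 18.5)

The binomial likelihood is conjugate to the Beta prior: with 31 successes and 18 failures, the posterior is Beta(0.5+31, 0.5+18) = Beta(31.5, 18.5).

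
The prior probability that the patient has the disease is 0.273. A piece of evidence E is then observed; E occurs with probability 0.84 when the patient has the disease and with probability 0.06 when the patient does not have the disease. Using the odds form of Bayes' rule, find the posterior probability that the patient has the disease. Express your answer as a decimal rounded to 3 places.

Prior odds = 0.273/(1−0.273) = 0.37552.
Likelihood ratio for E = 0.84/0.06 = 14.000.
Posterior odds = prior odds × LR = 5.2572.
Posterior probability = odds/(1+odds) = 5.2572/6.2572 = 0.840.

Posterior probability ≈ 0.840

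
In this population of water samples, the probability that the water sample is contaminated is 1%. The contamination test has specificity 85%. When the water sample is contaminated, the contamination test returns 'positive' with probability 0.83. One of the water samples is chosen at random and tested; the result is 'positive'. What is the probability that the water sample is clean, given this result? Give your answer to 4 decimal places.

P(¬H | E) ≈ 0.9471

Let H be the event that the water sample is contaminated. P(H) = 0.01, so P(¬H) = 0.99. With E the 'positive' result, P(E|H) = 0.83 and P(E|¬H) = 0.15.
P(E) = 0.83·0.01 + 0.15·0.99 = 0.0083000 + 0.14850 = 0.15680.
By Bayes' theorem, P(H|E) = 0.0083000 / 0.15680 = 0.0529. Hence P(¬H|E) = 1 − 0.0529 = 0.9471.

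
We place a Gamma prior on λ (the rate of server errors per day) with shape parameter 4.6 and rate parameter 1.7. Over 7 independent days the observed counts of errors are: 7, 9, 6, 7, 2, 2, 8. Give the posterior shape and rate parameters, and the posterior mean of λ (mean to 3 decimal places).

Total count ∑xᵢ = 41 over n = 7 days.
Gamma is conjugate to the Poisson likelihood: posterior is Gamma(shape = 4.6+41 = 45.6, rate = 1.7+7 = 8.7).
Posterior mean = shape/rate = 45.6/8.7 = 5.241.

Posterior: Gamma(shape=45.6, rate=8.7); mean ≈ 5.241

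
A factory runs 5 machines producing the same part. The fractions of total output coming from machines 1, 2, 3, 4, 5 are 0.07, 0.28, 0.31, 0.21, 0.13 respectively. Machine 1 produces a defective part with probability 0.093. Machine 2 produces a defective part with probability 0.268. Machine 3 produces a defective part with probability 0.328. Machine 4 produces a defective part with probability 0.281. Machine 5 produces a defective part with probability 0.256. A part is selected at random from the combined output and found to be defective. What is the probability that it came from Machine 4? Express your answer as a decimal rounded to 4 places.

Posterior probability ≈ 0.2142

Tabulate prior·likelihood by source: [1] prior 0.07, lik 0.093, product 0.006510; [2] prior 0.28, lik 0.268, product 0.07504; [3] prior 0.31, lik 0.328, product 0.1017; [4] prior 0.21, lik 0.281, product 0.05901; [5] prior 0.13, lik 0.256, product 0.03328.
Normalizing constant = 0.27552; the posterior for Machine 4 is its product over the sum, 0.05901/0.27552 = 0.2142.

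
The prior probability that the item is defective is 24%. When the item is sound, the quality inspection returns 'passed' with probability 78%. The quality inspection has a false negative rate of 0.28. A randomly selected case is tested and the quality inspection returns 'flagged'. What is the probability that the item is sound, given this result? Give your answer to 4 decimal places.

P(¬H | E) ≈ 0.4918

Let H be the event that the item is defective. P(H) = 0.24, so P(¬H) = 0.76. With E the 'flagged' result, P(E|H) = 0.72 and P(E|¬H) = 0.22.
P(E) = 0.72·0.24 + 0.22·0.76 = 0.17280 + 0.16720 = 0.34000.
By Bayes' theorem, P(H|E) = 0.17280 / 0.34000 = 0.5082. Hence P(¬H|E) = 1 − 0.5082 = 0.4918.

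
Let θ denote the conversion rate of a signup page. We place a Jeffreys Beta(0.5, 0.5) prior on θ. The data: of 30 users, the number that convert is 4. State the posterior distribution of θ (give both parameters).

Posterior: Beta(4.5, 26.5)

Observing 4 successes and 26 failures updates Beta(0.5, 0.5) by adding the success and failure counts to the two shape parameters: α = 0.5+4 = 4.5, β = 0.5+26 = 26.5.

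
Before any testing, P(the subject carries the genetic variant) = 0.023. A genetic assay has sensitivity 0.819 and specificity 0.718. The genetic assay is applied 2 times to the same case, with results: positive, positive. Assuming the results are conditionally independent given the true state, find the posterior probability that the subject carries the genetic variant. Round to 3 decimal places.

Posterior P(H) ≈ 0.166

Let H be the event that the subject carries the genetic variant; start with P(H) = 0.023. P('positive'|H) = 0.819, P('positive'|¬H) = 0.282.
Update on result 1 ('positive'): P(H) ← 0.819·0.0230 / (0.819·0.0230 + 0.282·0.9770) = 0.018837/0.29435 = 0.0640.
Update on result 2 ('positive'): P(H) ← 0.819·0.0640 / (0.819·0.0640 + 0.282·0.9360) = 0.052412/0.31637 = 0.1657.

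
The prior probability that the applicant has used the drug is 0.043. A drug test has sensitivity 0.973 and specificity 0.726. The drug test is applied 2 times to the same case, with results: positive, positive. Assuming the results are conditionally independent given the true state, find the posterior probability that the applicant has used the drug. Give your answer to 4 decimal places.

Let H be the event that the applicant has used the drug; start with P(H) = 0.043. P('positive'|H) = 0.973, P('positive'|¬H) = 0.274.
Update on result 1 ('positive'): P(H) ← 0.973·0.0430 / (0.973·0.0430 + 0.274·0.9570) = 0.041839/0.30406 = 0.1376.
Update on result 2 ('positive'): P(H) ← 0.973·0.1376 / (0.973·0.1376 + 0.274·0.8624) = 0.13389/0.37018 = 0.3617.

Posterior P(H) ≈ 0.3617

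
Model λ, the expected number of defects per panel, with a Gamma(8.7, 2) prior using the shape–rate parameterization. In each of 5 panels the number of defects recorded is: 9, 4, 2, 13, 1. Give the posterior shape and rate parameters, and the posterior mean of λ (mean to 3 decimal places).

Posterior: Gamma(shape=37.7, rate=7); mean ≈ 5.386

The Poisson likelihood adds the total count to the shape and the number of exposure periods to the rate. Here ∑xᵢ = 29 and n = 5, so shape 8.7→37.7 and rate 2→7.
E[λ | data] = 37.7/7 = 5.386.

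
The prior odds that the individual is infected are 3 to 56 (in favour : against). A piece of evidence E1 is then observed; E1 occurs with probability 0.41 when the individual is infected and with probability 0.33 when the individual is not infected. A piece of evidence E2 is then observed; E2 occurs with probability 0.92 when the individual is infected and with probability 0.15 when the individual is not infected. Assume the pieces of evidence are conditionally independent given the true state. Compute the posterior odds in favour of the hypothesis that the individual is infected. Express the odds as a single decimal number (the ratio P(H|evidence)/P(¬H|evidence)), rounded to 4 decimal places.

Prior odds = 3/56 = 0.053571.
Likelihood ratio for E1 = 0.41/0.33 = 1.2424.
Likelihood ratio for E2 = 0.92/0.15 = 6.1333.
Posterior odds = prior odds × LR₁ × LR₂ = 0.40823.

Posterior odds ≈ 0.4082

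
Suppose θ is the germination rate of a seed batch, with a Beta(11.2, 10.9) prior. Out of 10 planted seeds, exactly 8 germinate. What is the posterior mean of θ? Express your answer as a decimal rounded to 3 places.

Posterior mean ≈ 0.598

The binomial likelihood is conjugate to the Beta prior: with 8 successes and 2 failures, the posterior is Beta(11.2+8, 10.9+2) = Beta(19.2, 12.9).
Posterior mean = α/(α+β) = 19.2/32.1 = 0.598.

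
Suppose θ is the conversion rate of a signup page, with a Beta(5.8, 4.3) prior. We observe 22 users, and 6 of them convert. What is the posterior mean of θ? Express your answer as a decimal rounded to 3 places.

Posterior mean ≈ 0.368

The binomial likelihood is conjugate to the Beta prior: with 6 successes and 16 failures, the posterior is Beta(5.8+6, 4.3+16) = Beta(11.8, 20.3).
Posterior mean = α/(α+β) = 11.8/32.1 = 0.368.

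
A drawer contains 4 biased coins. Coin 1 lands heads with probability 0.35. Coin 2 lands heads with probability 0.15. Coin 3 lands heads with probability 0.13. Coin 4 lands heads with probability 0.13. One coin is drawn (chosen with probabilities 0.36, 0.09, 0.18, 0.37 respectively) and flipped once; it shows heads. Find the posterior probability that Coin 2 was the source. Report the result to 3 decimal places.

Posterior probability ≈ 0.064

P(heads|C1) = 0.35; P(heads|C2) = 0.15; P(heads|C3) = 0.13; P(heads|C4) = 0.13.
Prior × likelihood for each source: 0.36·0.35=0.1260, 0.09·0.15=0.01350, 0.18·0.13=0.02340, 0.37·0.13=0.04810. Summing gives P(heads) = 0.21100.
P(Coin 2 | heads) = 0.01350 / 0.21100 = 0.064.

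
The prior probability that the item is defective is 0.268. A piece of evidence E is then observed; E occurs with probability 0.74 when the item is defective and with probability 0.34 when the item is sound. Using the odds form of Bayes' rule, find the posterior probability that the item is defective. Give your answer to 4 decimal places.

Prior odds = 0.268/(1−0.268) = 0.36612. In log-odds, ln(0.36612) = -1.0048.
Add log likelihood ratio: ln(2.1765) = 0.77770.
Posterior log-odds = -0.22709, so posterior odds = exp(-0.22709) = 0.79685. Converting, P(H|E) = 0.79685/1.7968 = 0.4435.

Posterior probability ≈ 0.4435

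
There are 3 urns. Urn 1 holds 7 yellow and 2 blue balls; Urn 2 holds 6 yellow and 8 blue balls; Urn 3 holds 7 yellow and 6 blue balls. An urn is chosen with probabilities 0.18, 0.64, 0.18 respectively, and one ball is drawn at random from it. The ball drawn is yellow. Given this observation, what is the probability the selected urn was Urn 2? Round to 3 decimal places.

Posterior probability ≈ 0.537

P(yellow|Urn 1) = 0.7778; P(yellow|Urn 2) = 0.4286; P(yellow|Urn 3) = 0.5385.
Prior × likelihood for each source: 0.18·0.7778=0.1400, 0.64·0.4286=0.2743, 0.18·0.5385=0.09692. Summing gives P(yellow) = 0.51121.
P(Urn 2 | yellow) = 0.2743 / 0.51121 = 0.537.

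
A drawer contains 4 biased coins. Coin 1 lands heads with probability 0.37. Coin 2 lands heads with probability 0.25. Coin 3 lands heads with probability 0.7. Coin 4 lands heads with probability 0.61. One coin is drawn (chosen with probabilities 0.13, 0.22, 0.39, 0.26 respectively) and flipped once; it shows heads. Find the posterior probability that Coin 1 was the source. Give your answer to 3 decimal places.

Posterior probability ≈ 0.090

Tabulate prior·likelihood by source: [1] prior 0.13, lik 0.37, product 0.04810; [2] prior 0.22, lik 0.25, product 0.05500; [3] prior 0.39, lik 0.7, product 0.2730; [4] prior 0.26, lik 0.61, product 0.1586.
Normalizing constant = 0.53470; the posterior for Coin 1 is its product over the sum, 0.04810/0.53470 = 0.090.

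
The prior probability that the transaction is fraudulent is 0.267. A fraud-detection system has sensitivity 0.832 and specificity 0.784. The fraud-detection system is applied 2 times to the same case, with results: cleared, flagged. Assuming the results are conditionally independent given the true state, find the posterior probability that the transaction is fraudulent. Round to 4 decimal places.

Posterior P(H) ≈ 0.2312

With H the event that the transaction is fraudulent, the joint likelihood of the observed sequence is P(data|H) = 0.168·0.832 = 0.13978 and P(data|¬H) = 0.784·0.216 = 0.16934.
Bayes: P(H|data) = 0.267·0.13978 / (0.267·0.13978 + 0.733·0.16934) = 0.037320/0.16145 = 0.2312.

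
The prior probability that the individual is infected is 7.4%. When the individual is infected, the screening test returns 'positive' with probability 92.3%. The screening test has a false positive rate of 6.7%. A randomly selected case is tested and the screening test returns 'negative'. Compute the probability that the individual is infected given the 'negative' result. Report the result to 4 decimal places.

Write H for 'the individual is infected'. Prior odds H:¬H = 0.074/0.926 = 0.079914. For the 'negative' outcome, the likelihood ratio is 0.077/0.933 = 0.082529.
Posterior odds = 0.079914 × 0.082529 = 0.0065952, so P(H|E) = 0.0065952/(1+0.0065952) = 0.0066.

P(H | E) ≈ 0.0066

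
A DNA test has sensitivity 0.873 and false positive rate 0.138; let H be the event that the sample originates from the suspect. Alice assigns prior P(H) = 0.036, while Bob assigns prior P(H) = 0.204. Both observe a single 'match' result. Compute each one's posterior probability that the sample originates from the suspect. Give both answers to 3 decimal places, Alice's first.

Alice: 0.191; Bob: 0.619

The likelihood ratio for a 'match' result is 0.873/0.138 = 6.3261.
Alice: prior odds 0.036/0.964 = 0.037344; posterior odds 0.23624; posterior probability 0.191.
Bob: prior odds 0.204/0.796 = 0.25628; posterior odds 1.6213; posterior probability 0.619.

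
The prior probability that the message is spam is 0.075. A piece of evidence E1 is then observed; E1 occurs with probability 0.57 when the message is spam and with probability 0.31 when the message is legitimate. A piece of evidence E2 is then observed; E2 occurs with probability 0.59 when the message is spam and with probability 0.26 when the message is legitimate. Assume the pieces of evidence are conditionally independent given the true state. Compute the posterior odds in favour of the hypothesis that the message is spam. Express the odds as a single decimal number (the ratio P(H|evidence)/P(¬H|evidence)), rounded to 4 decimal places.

Prior odds = 0.075/(1−0.075) = 0.081081.
Likelihood ratio for E1 = 0.57/0.31 = 1.8387.
Likelihood ratio for E2 = 0.59/0.26 = 2.2692.
Posterior odds = prior odds × LR₁ × LR₂ = 0.33831.

Posterior odds ≈ 0.3383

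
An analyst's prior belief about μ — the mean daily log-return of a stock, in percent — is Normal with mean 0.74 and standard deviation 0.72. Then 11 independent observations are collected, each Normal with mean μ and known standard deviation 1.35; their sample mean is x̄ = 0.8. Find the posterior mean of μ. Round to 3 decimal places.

With known σ, the Normal prior is conjugate. Weight on the data is w = (n/σ²)/(n/σ² + 1/τ₀²) = 6.03567/(6.03567+1.92901) = 0.75780.
Posterior mean = w·x̄ + (1−w)·μ₀ = 0.75780·0.8 + 0.24220·0.74 = 0.785.

Posterior mean ≈ 0.785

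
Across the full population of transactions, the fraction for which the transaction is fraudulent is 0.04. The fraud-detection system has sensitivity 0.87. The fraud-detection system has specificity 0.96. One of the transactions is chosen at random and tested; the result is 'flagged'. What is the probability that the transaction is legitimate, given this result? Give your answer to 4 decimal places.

P(¬H | E) ≈ 0.5246

Write H for 'the transaction is fraudulent'. Prior odds H:¬H = 0.04/0.96 = 0.041667. For the 'flagged' outcome, the likelihood ratio is 0.87/0.04 = 21.750.
Posterior odds = 0.041667 × 21.750 = 0.90625, so P(H|E) = 0.90625/(1+0.90625) = 0.4754. Then P(¬H|E) = 1 − 0.4754 = 0.5246.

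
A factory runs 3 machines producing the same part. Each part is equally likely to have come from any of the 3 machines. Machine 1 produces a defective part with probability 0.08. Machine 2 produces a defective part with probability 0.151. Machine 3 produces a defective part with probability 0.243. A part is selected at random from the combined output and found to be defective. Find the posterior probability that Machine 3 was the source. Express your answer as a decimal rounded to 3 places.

Tabulate prior·likelihood by source: [1] prior 0.333333, lik 0.08, product 0.02667; [2] prior 0.333333, lik 0.151, product 0.05033; [3] prior 0.333333, lik 0.243, product 0.08100.
Normalizing constant = 0.15800; the posterior for Machine 3 is its product over the sum, 0.08100/0.15800 = 0.513.

Posterior probability ≈ 0.513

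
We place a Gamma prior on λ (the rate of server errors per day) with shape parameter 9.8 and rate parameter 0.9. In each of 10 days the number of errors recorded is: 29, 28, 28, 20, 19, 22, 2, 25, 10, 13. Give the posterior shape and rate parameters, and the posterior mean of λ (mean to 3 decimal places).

Posterior: Gamma(shape=205.8, rate=10.9); mean ≈ 18.881

Total count ∑xᵢ = 196 over n = 10 days.
Gamma is conjugate to the Poisson likelihood: posterior is Gamma(shape = 9.8+196 = 205.8, rate = 0.9+10 = 10.9).
Posterior mean = shape/rate = 205.8/10.9 = 18.881.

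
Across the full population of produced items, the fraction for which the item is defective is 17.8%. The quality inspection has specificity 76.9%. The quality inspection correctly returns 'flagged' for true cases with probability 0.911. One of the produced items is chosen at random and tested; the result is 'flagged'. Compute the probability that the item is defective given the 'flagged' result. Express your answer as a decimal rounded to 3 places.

Let H be the event that the item is defective. P(H) = 0.178, so P(¬H) = 0.822. With E the 'flagged' result, P(E|H) = 0.911 and P(E|¬H) = 0.231.
P(E) = 0.911·0.178 + 0.231·0.822 = 0.16216 + 0.18988 = 0.35204.
By Bayes' theorem, P(H|E) = 0.16216 / 0.35204 = 0.461.

P(H | E) ≈ 0.461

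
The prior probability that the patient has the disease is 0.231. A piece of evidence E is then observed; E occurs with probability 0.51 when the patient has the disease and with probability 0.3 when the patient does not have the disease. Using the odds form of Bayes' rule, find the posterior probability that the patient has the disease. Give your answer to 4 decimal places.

Prior odds = 0.231/(1−0.231) = 0.30039.
Likelihood ratio for E = 0.51/0.3 = 1.7000.
Posterior odds = prior odds × LR = 0.51066.
Posterior probability = odds/(1+odds) = 0.51066/1.5107 = 0.3380.

Posterior probability ≈ 0.3380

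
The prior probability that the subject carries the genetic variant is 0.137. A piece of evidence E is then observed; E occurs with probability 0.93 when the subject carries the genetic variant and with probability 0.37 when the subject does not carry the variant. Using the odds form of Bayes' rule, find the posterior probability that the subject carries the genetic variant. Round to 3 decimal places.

Prior odds = 0.137/(1−0.137) = 0.15875.
Likelihood ratio for E = 0.93/0.37 = 2.5135.
Posterior odds = prior odds × LR = 0.39902.
Posterior probability = odds/(1+odds) = 0.39902/1.3990 = 0.285.

Posterior probability ≈ 0.285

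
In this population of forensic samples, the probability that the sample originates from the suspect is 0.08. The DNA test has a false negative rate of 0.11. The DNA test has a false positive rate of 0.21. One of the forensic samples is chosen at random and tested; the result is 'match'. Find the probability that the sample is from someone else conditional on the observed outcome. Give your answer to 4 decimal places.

Write H for 'the sample originates from the suspect'. Prior odds H:¬H = 0.08/0.92 = 0.086957. For the 'match' outcome, the likelihood ratio is 0.89/0.21 = 4.2381.
Posterior odds = 0.086957 × 4.2381 = 0.36853, so P(H|E) = 0.36853/(1+0.36853) = 0.2693. Then P(¬H|E) = 1 − 0.2693 = 0.7307.

P(¬H | E) ≈ 0.7307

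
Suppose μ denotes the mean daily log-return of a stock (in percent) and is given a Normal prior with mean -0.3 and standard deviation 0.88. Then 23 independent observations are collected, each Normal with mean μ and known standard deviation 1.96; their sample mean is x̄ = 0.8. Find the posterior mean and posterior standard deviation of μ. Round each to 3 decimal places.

Posterior mean ≈ 0.605; posterior SD ≈ 0.371

With known σ, the Normal prior is conjugate. Weight on the data is w = (n/σ²)/(n/σ² + 1/τ₀²) = 5.98709/(5.98709+1.29132) = 0.82258.
Posterior mean = w·x̄ + (1−w)·μ₀ = 0.82258·0.8 + 0.17742·-0.3 = 0.605. Posterior variance = 1/(5.98709+1.29132) = 0.137393, so SD = 0.371.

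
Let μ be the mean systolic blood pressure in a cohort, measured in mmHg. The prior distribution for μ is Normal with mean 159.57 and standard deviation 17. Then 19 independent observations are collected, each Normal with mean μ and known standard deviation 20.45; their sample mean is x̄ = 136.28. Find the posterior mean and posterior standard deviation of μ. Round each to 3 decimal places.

With known σ, the Normal prior is conjugate. Weight on the data is w = (n/σ²)/(n/σ² + 1/τ₀²) = 0.0454325/(0.0454325+0.00346021) = 0.92923.
Posterior mean = w·x̄ + (1−w)·μ₀ = 0.92923·136.28 + 0.070771·159.57 = 137.928. Posterior variance = 1/(0.0454325+0.00346021) = 20.4529, so SD = 4.522.

Posterior mean ≈ 137.928; posterior SD ≈ 4.522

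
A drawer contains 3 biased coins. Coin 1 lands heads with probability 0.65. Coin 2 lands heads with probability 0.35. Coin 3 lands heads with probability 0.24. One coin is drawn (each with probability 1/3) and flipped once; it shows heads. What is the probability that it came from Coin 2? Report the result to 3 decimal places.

P(heads|C1) = 0.65; P(heads|C2) = 0.35; P(heads|C3) = 0.24.
Prior × likelihood for each source: 0.333333·0.65=0.2167, 0.333333·0.35=0.1167, 0.333333·0.24=0.08000. Summing gives P(heads) = 0.41333.
P(Coin 2 | heads) = 0.1167 / 0.41333 = 0.282.

Posterior probability ≈ 0.282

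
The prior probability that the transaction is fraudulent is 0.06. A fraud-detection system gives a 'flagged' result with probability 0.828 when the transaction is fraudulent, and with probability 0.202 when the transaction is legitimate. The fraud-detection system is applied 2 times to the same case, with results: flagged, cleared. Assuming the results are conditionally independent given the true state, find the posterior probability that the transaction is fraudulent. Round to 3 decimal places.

Posterior P(H) ≈ 0.053

With H the event that the transaction is fraudulent, the joint likelihood of the observed sequence is P(data|H) = 0.828·0.172 = 0.14242 and P(data|¬H) = 0.202·0.798 = 0.16120.
Bayes: P(H|data) = 0.06·0.14242 / (0.06·0.14242 + 0.94·0.16120) = 0.0085450/0.16007 = 0.0534.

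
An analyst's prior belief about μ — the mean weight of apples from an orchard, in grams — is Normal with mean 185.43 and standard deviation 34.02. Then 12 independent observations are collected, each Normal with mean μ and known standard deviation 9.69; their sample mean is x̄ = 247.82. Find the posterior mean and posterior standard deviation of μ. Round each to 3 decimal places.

Posterior mean ≈ 247.401; posterior SD ≈ 2.788

Prior precision 1/τ₀² = 1/34.02² = 0.00086404; data precision n/σ² = 12/9.69² = 0.127801.
Posterior precision = 0.00086404 + 0.127801 = 0.128665, giving posterior SD = 1/√0.128665 = 2.788.
Posterior mean = (0.00086404·185.43 + 0.127801·247.82) / 0.128665 = 247.401.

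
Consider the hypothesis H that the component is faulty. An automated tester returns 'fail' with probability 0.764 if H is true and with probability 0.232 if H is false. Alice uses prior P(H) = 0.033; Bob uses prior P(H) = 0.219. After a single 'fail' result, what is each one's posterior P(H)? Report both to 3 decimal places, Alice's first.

Alice: 0.101; Bob: 0.480

The likelihood ratio for a 'fail' result is 0.764/0.232 = 3.2931.
Alice: prior odds 0.033/0.967 = 0.034126; posterior odds 0.11238; posterior probability 0.101.
Bob: prior odds 0.219/0.781 = 0.28041; posterior odds 0.92342; posterior probability 0.480.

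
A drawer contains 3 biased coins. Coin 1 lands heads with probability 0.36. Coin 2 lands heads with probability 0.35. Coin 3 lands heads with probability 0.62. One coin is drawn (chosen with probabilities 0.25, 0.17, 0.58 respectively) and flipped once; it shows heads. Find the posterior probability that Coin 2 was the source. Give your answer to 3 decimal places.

Posterior probability ≈ 0.117

P(heads|C1) = 0.36; P(heads|C2) = 0.35; P(heads|C3) = 0.62.
Prior × likelihood for each source: 0.25·0.36=0.09000, 0.17·0.35=0.05950, 0.58·0.62=0.3596. Summing gives P(heads) = 0.50910.
P(Coin 2 | heads) = 0.05950 / 0.50910 = 0.117.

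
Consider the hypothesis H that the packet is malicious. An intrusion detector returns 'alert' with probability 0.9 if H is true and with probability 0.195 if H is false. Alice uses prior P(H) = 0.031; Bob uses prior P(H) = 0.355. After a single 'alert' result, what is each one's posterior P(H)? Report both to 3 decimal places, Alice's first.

P('+'|H) = 0.9, P('+'|¬H) = 0.195.
Alice: numerator 0.9·0.031 = 0.027900; evidence = 0.027900+0.195·0.969 = 0.21686; posterior = 0.129.
Bob: numerator 0.9·0.355 = 0.31950; evidence = 0.31950+0.195·0.645 = 0.44527; posterior = 0.718.

Alice: 0.129; Bob: 0.718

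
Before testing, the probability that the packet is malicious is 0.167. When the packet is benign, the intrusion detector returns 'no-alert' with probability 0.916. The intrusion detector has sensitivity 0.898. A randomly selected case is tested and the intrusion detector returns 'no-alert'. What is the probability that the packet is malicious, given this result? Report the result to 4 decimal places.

P(H | E) ≈ 0.0218

Write H for 'the packet is malicious'. Prior odds H:¬H = 0.167/0.833 = 0.20048. For the 'no-alert' outcome, the likelihood ratio is 0.102/0.916 = 0.11135.
Posterior odds = 0.20048 × 0.11135 = 0.022324, so P(H|E) = 0.022324/(1+0.022324) = 0.0218.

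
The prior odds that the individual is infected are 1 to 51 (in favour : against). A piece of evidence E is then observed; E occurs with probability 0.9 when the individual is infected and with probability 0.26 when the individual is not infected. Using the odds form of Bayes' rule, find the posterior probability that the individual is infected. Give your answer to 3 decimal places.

Prior odds = 1/51 = 0.019608. In log-odds, ln(0.019608) = -3.9318.
Add log likelihood ratio: ln(3.4615) = 1.2417.
Posterior log-odds = -2.6901, so posterior odds = exp(-2.6901) = 0.067873. Converting, P(H|E) = 0.067873/1.0679 = 0.064.

Posterior probability ≈ 0.064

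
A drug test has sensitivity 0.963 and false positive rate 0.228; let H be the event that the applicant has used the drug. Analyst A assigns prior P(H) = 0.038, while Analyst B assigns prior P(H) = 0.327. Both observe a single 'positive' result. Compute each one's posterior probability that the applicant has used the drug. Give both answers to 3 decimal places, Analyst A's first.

Analyst A: 0.143; Analyst B: 0.672

P('+'|H) = 0.963, P('+'|¬H) = 0.228.
Analyst A: numerator 0.963·0.038 = 0.036594; evidence = 0.036594+0.228·0.962 = 0.25593; posterior = 0.143.
Analyst B: numerator 0.963·0.327 = 0.31490; evidence = 0.31490+0.228·0.673 = 0.46835; posterior = 0.672.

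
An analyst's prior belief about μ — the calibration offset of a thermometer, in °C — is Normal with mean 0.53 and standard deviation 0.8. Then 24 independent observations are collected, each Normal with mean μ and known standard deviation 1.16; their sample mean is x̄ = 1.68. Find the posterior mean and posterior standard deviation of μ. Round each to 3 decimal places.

Posterior mean ≈ 1.587; posterior SD ≈ 0.227

Prior precision 1/τ₀² = 1/0.8² = 1.56250; data precision n/σ² = 24/1.16² = 17.8359.
Posterior precision = 1.56250 + 17.8359 = 19.3984, giving posterior SD = 1/√19.3984 = 0.227.
Posterior mean = (1.56250·0.53 + 17.8359·1.68) / 19.3984 = 1.587.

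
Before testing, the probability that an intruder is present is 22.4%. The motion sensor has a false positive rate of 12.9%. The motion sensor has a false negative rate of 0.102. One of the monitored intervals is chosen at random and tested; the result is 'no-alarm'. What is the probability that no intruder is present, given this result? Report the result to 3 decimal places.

P(¬H | E) ≈ 0.967

Write H for 'an intruder is present'. Prior odds H:¬H = 0.224/0.776 = 0.28866. For the 'no-alarm' outcome, the likelihood ratio is 0.102/0.871 = 0.11711.
Posterior odds = 0.28866 × 0.11711 = 0.033804, so P(H|E) = 0.033804/(1+0.033804) = 0.033. Then P(¬H|E) = 1 − 0.033 = 0.967.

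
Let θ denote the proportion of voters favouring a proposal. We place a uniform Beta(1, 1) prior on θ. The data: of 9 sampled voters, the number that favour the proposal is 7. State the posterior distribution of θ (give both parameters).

Posterior: Beta(8, 3)

Observing 7 successes and 2 failures updates Beta(1, 1) by adding the success and failure counts to the two shape parameters: α = 1+7 = 8, β = 1+2 = 3.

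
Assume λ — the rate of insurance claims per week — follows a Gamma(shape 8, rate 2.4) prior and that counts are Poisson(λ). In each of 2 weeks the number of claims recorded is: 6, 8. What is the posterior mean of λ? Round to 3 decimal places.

Posterior mean ≈ 5.000

Total count ∑xᵢ = 14 over n = 2 weeks.
Gamma is conjugate to the Poisson likelihood: posterior is Gamma(shape = 8+14 = 22, rate = 2.4+2 = 4.4).
E[λ | data] = 22/4.4 = 5.000.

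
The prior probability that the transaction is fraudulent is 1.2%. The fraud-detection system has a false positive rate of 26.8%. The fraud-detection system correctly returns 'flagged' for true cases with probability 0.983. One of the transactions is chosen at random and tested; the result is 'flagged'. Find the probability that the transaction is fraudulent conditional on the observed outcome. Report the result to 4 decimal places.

P(H | E) ≈ 0.0426

Write H for 'the transaction is fraudulent'. Prior odds H:¬H = 0.012/0.988 = 0.012146. For the 'flagged' outcome, the likelihood ratio is 0.983/0.268 = 3.6679.
Posterior odds = 0.012146 × 3.6679 = 0.044550, so P(H|E) = 0.044550/(1+0.044550) = 0.0426.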